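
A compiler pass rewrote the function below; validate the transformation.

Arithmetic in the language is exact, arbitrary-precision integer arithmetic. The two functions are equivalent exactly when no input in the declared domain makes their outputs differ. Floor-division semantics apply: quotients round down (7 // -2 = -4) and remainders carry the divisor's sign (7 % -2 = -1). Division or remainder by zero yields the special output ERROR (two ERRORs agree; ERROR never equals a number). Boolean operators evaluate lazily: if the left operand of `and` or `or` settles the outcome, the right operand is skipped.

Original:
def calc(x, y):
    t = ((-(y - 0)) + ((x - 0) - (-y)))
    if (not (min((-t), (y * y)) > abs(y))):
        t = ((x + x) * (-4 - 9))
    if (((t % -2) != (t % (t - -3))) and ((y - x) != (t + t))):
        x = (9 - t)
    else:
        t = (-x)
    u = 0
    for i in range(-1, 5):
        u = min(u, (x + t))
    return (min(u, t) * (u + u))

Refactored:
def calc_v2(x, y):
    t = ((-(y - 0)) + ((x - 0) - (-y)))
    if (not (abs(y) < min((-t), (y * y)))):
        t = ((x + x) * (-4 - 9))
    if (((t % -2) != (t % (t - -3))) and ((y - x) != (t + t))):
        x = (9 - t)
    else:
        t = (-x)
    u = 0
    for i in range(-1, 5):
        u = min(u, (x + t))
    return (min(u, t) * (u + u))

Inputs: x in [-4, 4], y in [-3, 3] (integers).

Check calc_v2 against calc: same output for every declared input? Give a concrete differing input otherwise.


Behavior is preserved: although comparison usage differs, the outputs never diverge.
As a probe, take x=-1, y=2: calc runs t = -1; (not (min((-t), (y * y)) > abs(y))) -> true; t = 26; (((t % -2) != (t % (t - -3))) and ((y - x) != (t + t))) -> true; x = -17; u = 0; [i=-1]; u = 0; [i=0]; u = 0; [i=1]; u = 0; [i=2]; u = 0; [i=3]; u = 0; [i=4]; u = 0; return 0; calc_v2 runs t = -1; (not (abs(y) < min((-t), (y * y)))) -> true; t = 26; (((t % -2) != (t % (t - -3))) and ((y - x) != (t + t))) -> true; x = -17; u = 0; [i=-1]; u = 0; [i=0]; u = 0; [i=1]; u = 0; [i=2]; u = 0; [i=3]; u = 0; [i=4]; u = 0; return 0; both end at 0.
Checked all 63 inputs in the declared domain: the outputs agree on every one.
verdict: equivalent


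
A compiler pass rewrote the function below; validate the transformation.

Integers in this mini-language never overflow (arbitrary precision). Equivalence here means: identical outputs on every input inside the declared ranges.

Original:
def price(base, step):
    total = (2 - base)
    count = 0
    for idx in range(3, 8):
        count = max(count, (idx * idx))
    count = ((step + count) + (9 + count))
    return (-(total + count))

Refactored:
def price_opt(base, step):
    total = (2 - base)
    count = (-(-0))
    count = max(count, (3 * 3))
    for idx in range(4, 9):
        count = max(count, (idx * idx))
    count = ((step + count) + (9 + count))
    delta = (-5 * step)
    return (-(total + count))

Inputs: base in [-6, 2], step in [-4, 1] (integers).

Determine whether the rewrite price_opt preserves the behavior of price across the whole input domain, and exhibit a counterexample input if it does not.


Evaluate both at base=-6, step=-4.
price: total=8, then count=0, then (idx=3), then count=9, then (idx=4), then count=16, then (idx=5), then count=25, then (idx=6), then count=36, then (idx=7), then count=49, then count=103, then returns -111
price_opt: total=8, then count=0, then count=9, then (idx=4), then count=16, then (idx=5), then count=25, then (idx=6), then count=36, then (idx=7), then count=49, then (idx=8), then count=64, then count=133, then delta=20, then returns -141
-111 and -141 differ, so these are not the same function on this domain.
verdict: not equivalent; witness: base=-6, step=-4


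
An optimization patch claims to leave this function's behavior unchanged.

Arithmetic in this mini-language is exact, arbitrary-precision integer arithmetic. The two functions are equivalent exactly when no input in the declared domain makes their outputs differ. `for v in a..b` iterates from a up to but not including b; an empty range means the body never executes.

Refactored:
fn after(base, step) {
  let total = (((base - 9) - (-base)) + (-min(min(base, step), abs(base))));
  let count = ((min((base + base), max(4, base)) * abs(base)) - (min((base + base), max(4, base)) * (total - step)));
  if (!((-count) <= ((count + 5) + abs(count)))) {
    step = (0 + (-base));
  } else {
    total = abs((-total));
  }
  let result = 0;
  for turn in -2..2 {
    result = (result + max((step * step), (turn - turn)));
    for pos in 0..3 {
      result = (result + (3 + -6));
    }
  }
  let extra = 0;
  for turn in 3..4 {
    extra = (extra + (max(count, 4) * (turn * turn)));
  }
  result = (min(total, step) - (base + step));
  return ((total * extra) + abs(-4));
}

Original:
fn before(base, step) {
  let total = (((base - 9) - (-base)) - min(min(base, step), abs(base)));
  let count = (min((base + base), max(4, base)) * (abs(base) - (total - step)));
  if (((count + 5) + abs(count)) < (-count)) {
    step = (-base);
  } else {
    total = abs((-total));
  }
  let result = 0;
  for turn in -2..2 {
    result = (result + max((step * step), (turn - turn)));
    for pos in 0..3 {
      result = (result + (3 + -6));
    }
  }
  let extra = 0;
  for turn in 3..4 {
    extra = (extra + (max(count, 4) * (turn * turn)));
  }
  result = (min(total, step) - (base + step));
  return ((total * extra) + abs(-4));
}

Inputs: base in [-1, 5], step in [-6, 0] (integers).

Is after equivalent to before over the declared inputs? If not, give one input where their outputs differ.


Although constant usage differs; and arithmetic usage differs; and min/max/abs usage differs; and boolean connective usage differs; and comparison usage differs, 49/49 inputs agree.
verdict: equivalent


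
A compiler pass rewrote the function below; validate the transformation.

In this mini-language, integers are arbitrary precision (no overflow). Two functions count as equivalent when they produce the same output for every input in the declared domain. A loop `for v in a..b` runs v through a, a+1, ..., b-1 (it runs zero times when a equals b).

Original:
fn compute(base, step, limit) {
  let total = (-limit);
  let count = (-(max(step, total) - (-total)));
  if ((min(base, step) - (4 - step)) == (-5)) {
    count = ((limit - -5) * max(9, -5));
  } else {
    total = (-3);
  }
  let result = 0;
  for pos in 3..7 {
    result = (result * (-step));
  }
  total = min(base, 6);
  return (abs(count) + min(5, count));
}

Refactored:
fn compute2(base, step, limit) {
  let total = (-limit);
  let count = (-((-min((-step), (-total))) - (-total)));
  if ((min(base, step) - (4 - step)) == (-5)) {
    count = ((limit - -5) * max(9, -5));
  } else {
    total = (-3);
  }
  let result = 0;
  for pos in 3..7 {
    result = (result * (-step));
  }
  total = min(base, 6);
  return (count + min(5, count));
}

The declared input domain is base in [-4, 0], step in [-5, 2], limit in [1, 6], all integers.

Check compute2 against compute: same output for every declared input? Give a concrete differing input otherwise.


There is a counterexample at base=-4, step=2, limit=1: 0 on one side, -2 on the other.
compute: total=-1, then count=-1, then ((min(base, step) - (4 - step)) == (-5)) is false, then total=-3, then result=0, then (pos=3), then result=0, then (pos=4), then result=0, then (pos=5), then result=0, then (pos=6), then result=0, then total=-4, then returns 0
compute2: total=-1, then count=-1, then ((min(base, step) - (4 - step)) == (-5)) is false, then total=-3, then result=0, then (pos=3), then result=0, then (pos=4), then result=0, then (pos=5), then result=0, then (pos=6), then result=0, then total=-4, then returns -2
verdict: not equivalent; witness: base=-4, step=2, limit=1


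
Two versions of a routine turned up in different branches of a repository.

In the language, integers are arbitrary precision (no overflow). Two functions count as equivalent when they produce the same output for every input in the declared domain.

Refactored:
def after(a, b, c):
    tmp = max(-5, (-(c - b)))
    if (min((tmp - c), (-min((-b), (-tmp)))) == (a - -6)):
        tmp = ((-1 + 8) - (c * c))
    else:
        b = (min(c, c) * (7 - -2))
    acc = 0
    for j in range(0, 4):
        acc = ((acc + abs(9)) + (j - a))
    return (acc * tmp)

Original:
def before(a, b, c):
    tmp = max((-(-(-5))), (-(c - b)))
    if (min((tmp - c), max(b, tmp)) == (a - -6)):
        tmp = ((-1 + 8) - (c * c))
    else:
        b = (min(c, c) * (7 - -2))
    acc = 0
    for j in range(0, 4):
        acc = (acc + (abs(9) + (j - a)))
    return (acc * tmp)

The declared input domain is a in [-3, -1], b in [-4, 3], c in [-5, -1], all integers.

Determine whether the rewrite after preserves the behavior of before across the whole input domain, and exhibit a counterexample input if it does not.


The two are interchangeable: min/max/abs usage differs, and every declared input agrees.
Tracing a=-1, b=-4, c=-2: before: tmp=-2, then (min((tmp - c), max(b, tmp)) == (a - -6)) is false, then b=-18, then acc=0, then (j=0), then acc=10, then (j=1), then acc=21, then (j=2), then acc=33, then (j=3), then acc=46, then returns -92 | after: tmp=-2, then (min((tmp - c), (-min((-b), (-tmp)))) == (a - -6)) is false, then b=-18, then acc=0, then (j=0), then acc=10, then (j=1), then acc=21, then (j=2), then acc=33, then (j=3), then acc=46, then returns -92 — matching result -92.
Every one of the 120 inputs gives matching results.
verdict: equivalent


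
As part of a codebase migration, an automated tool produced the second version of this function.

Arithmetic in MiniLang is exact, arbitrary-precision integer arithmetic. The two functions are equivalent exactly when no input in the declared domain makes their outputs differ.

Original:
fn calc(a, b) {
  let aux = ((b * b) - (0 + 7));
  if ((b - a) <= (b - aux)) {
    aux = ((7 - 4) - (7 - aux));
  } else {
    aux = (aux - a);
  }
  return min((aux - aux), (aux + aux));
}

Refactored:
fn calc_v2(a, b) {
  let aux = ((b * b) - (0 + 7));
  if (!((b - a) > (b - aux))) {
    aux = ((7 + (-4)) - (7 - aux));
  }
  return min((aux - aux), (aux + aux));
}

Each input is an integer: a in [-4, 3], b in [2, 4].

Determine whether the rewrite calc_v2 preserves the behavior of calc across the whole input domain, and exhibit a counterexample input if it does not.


Evaluate both at a=-4, b=2.
calc: aux = -3; ((b - a) <= (b - aux)) -> false; aux = 1; return 0
calc_v2: aux = -3; (!((b - a) > (b - aux))) -> false; return -6
0 against -6: the behavior changed.
verdict: not equivalent; witness: a=-4, b=2


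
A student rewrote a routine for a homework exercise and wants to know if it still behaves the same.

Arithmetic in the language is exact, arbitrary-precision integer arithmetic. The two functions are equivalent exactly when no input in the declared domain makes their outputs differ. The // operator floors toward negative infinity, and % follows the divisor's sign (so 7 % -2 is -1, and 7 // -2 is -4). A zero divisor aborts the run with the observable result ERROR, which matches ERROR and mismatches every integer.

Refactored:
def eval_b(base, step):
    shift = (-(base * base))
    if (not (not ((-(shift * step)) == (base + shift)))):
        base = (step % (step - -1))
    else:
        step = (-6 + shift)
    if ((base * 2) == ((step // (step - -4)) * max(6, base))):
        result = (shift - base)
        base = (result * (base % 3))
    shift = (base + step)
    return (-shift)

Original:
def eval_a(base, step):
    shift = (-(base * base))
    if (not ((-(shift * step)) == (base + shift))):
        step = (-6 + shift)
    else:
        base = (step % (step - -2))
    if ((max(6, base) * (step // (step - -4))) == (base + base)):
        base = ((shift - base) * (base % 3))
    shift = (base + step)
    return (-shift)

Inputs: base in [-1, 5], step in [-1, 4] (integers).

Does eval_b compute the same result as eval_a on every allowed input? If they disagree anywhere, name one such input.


On input base=0, step=-1, eval_a returns 1 while eval_b returns ERROR.
verdict: not equivalent; witness: base=0, step=-1


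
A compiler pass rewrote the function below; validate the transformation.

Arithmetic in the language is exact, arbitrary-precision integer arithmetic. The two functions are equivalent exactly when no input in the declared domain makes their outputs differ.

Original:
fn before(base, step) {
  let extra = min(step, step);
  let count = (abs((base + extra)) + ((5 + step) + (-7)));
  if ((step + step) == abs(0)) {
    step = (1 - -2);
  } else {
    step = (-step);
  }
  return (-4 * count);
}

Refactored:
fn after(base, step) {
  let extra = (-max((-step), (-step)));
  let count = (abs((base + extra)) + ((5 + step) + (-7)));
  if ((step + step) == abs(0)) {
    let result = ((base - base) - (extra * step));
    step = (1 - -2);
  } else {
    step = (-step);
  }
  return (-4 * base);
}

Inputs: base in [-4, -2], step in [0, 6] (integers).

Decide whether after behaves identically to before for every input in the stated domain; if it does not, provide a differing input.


base=-4, step=0 yields -8 from before but 16 from after.
verdict: not equivalent; witness: base=-4, step=0


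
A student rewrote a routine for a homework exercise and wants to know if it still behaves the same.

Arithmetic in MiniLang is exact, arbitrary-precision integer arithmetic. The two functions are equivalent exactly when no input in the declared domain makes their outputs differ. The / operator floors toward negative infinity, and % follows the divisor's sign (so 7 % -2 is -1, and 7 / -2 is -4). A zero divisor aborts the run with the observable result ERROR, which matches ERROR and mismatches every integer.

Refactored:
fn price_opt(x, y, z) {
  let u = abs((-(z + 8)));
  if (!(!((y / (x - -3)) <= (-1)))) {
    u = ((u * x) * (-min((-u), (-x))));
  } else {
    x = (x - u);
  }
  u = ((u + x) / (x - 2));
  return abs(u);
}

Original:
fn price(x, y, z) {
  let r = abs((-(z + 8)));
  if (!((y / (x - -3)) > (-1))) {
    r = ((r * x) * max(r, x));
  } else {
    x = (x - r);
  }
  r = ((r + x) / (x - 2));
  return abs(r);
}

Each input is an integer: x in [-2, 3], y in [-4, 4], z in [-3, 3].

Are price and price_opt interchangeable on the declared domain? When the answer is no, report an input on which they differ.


Differences: boolean connective usage differs, and comparison usage differs, and min/max/abs usage differs, and local variable names differ — yet all 378 inputs agree.
verdict: equivalent


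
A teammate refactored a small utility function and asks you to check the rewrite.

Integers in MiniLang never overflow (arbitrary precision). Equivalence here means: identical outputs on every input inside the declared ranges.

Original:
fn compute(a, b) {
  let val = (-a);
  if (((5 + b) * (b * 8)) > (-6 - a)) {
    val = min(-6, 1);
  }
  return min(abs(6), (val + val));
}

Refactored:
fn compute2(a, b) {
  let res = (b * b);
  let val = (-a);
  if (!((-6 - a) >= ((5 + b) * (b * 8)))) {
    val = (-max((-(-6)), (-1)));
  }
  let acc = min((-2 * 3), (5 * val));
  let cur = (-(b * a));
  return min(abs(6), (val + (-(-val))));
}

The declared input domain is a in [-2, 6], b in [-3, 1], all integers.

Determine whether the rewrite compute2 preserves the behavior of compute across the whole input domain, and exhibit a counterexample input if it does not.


Behavior is preserved: although boolean connective usage differs; also constant usage differs; also comparison usage differs; also min/max/abs usage differs; also statement counts differ; also arithmetic usage differs; also local variable names differ, the outputs never diverge.
Tracing a=1, b=-2: compute: val = -1; (((5 + b) * (b * 8)) > (-6 - a)) -> false; return -2 | compute2: res = 4; val = -1; (!((-6 - a) >= ((5 + b) * (b * 8)))) -> false; acc = -6; cur = 2; return -2 — matching result -2.
An exhaustive pass over the 45 declared inputs shows identical outputs.
verdict: equivalent


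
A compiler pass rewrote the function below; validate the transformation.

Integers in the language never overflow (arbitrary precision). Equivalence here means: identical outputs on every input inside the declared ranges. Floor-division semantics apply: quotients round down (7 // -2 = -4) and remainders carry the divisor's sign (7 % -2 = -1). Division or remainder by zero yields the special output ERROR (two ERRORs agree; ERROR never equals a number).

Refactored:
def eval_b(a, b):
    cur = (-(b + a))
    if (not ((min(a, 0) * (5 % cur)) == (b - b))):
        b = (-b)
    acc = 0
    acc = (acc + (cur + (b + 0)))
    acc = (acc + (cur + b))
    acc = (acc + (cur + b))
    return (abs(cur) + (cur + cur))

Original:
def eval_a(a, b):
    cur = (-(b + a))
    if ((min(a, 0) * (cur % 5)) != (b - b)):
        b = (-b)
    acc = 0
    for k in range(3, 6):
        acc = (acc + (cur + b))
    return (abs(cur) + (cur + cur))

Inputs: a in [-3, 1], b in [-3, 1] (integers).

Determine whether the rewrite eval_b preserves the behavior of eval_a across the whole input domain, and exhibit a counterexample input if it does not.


Input a=-1, b=1: 0 from eval_a versus ERROR from eval_b.
verdict: not equivalent; witness: a=-1, b=1


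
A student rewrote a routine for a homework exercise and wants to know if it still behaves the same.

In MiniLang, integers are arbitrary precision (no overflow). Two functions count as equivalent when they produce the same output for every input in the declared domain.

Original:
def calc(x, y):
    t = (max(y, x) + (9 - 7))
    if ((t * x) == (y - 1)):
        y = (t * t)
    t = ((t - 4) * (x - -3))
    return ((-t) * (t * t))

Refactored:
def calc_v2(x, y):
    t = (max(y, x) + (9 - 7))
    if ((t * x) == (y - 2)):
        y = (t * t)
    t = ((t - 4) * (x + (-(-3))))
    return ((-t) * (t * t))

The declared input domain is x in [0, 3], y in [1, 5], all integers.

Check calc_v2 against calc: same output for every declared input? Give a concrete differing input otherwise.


The edit looks behavioral (`1` became `2`), but over these ranges it never changes the outcome.
As a probe, take x=2, y=2: calc runs t becomes 4; next ((t * x) == (y - 1)) evaluates to false; next t becomes 0; next final value 0; calc_v2 runs t becomes 4; next ((t * x) == (y - 2)) evaluates to false; next t becomes 0; next final value 0; both end at 0.
Sweeping the whole domain (20 inputs) finds no disagreement.
verdict: equivalent


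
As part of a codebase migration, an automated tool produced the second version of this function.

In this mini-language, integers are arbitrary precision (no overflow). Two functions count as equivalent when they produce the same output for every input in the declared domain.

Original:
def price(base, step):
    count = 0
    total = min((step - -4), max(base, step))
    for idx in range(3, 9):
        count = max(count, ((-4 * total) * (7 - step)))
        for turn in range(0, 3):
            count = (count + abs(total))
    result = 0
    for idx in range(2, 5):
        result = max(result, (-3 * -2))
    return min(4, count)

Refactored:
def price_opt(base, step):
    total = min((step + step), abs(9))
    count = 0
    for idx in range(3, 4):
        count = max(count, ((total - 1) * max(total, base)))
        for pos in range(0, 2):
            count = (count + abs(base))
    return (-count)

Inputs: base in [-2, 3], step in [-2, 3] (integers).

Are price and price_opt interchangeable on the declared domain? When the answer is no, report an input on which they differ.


Run the pair on base=-2, step=-2.
price: count := 0 | total := -2 | iter idx=3: | count := 72 | iter turn=0: | count := 74 | iter turn=1: | count := 76 | iter turn=2: | count := 78 | iter idx=4: | count := 78 | iter turn=0: | count := 80 | iter turn=1: | count := 82 | iter turn=2: | count := 84 | iter idx=5: | count := 84 | iter turn=0: | count := 86 | iter turn=1: | count := 88 | iter turn=2: | count := 90 | iter idx=6: | count := 90 | iter turn=0: | count := 92 | iter turn=1: | count := 94 | iter turn=2: | count := 96 | iter idx=7: | count := 96 | iter turn=0: | count := 98 | iter turn=1: | count := 100 | iter turn=2: | count := 102 | iter idx=8: | count := 102 | iter turn=0: | count := 104 | iter turn=1: | count := 106 | iter turn=2: | count := 108 | result := 0 | iter idx=2: | result := 6 | iter idx=3: | result := 6 | iter idx=4: | result := 6 | result 4
price_opt: total := -4 | count := 0 | iter idx=3: | count := 10 | iter pos=0: | count := 12 | iter pos=1: | count := 14 | result -14
4 vs -14 — the two versions disagree here.
verdict: not equivalent; witness: base=-2, step=-2


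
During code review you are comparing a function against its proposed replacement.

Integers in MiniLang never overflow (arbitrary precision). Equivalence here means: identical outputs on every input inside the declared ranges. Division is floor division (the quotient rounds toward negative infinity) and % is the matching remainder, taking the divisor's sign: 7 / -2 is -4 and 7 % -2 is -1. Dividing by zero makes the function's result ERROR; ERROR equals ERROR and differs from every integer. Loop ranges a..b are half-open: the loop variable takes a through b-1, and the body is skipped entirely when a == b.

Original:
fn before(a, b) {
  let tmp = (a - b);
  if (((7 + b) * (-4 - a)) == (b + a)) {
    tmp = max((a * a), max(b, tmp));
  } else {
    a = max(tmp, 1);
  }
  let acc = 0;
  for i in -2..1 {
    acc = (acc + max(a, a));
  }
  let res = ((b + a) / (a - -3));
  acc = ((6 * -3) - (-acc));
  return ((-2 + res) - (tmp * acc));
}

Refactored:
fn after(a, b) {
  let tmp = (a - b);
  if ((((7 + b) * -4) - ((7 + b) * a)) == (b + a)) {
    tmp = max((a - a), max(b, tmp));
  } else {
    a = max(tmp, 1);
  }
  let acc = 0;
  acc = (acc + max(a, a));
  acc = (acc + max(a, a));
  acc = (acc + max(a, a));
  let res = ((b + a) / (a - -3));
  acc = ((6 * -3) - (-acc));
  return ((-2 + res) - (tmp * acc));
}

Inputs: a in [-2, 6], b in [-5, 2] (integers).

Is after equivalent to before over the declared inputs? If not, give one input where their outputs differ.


At a=-2, b=-4: before gives 88, after gives 40.
verdict: not equivalent; witness: a=-2, b=-4


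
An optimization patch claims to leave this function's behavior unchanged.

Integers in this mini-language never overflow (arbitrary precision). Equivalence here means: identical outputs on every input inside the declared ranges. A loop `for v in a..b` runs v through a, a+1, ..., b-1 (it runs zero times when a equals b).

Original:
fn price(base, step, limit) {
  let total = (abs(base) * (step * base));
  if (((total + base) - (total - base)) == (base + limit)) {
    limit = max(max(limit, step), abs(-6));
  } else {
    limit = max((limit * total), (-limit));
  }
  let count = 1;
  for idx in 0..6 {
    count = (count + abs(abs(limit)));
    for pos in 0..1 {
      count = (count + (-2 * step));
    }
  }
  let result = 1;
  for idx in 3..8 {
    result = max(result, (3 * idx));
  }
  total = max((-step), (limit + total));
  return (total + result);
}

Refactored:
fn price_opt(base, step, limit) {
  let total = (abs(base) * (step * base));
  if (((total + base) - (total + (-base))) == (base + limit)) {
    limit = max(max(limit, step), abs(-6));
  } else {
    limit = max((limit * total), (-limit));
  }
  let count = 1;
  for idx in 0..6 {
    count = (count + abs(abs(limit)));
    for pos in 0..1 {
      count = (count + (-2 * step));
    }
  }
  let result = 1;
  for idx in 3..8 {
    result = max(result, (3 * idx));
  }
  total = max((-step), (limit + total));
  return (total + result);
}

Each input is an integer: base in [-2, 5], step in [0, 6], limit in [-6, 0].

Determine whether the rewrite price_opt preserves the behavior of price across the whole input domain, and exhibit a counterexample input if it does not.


Comparing the listings, the differences include: arithmetic usage differs.
Tracing base=1, step=5, limit=-4: price: total = 5; (((total + base) - (total - base)) == (base + limit)) -> false; limit = 4; count = 1; [idx=0]; count = 5; [pos=0]; count = -5; [idx=1]; count = -1; [pos=0]; count = -11; [idx=2]; count = -7; [pos=0]; count = -17; [idx=3]; count = -13; [pos=0]; count = -23; [idx=4]; count = -19; [pos=0]; count = -29; [idx=5]; count = -25; [pos=0]; count = -35; result = 1; [idx=3]; result = 9; [idx=4]; result = 12; [idx=5]; result = 15; [idx=6]; result = 18; [idx=7]; result = 21; total = 9; return 30 | price_opt: total = 5; (((total + base) - (total + (-base))) == (base + limit)) -> false; limit = 4; count = 1; [idx=0]; count = 5; [pos=0]; count = -5; [idx=1]; count = -1; [pos=0]; count = -11; [idx=2]; count = -7; [pos=0]; count = -17; [idx=3]; count = -13; [pos=0]; count = -23; [idx=4]; count = -19; [pos=0]; count = -29; [idx=5]; count = -25; [pos=0]; count = -35; result = 1; [idx=3]; result = 9; [idx=4]; result = 12; [idx=5]; result = 15; [idx=6]; result = 18; [idx=7]; result = 21; total = 9; return 30 — matching result 30.
Every one of the 392 inputs gives matching results.
verdict: equivalent


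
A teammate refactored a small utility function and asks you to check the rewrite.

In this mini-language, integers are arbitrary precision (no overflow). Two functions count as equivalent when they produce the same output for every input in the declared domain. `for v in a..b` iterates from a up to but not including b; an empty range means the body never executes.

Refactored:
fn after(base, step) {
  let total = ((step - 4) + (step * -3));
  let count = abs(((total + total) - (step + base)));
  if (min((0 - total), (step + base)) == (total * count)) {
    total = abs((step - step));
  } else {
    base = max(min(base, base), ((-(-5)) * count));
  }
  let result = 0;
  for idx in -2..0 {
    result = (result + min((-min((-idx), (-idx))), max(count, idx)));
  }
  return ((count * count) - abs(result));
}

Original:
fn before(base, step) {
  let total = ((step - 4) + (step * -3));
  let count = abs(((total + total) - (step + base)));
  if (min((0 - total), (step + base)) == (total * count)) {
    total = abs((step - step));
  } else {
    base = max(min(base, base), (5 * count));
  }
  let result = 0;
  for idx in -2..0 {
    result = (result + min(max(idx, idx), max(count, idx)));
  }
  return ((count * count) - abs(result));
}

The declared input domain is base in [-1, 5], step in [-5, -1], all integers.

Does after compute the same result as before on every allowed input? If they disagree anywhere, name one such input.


Equivalent — the differences include min/max/abs usage differs, yet no declared input distinguishes the two.
As a probe, take base=4, step=-2: before runs total = 0; count = 2; (min((0 - total), (step + base)) == (total * count)) -> true; total = 0; result = 0; [idx=-2]; result = -2; [idx=-1]; result = -3; return 1; after runs total = 0; count = 2; (min((0 - total), (step + base)) == (total * count)) -> true; total = 0; result = 0; [idx=-2]; result = -2; [idx=-1]; result = -3; return 1; both end at 1.
Sweeping the whole domain (35 inputs) finds no disagreement.
verdict: equivalent


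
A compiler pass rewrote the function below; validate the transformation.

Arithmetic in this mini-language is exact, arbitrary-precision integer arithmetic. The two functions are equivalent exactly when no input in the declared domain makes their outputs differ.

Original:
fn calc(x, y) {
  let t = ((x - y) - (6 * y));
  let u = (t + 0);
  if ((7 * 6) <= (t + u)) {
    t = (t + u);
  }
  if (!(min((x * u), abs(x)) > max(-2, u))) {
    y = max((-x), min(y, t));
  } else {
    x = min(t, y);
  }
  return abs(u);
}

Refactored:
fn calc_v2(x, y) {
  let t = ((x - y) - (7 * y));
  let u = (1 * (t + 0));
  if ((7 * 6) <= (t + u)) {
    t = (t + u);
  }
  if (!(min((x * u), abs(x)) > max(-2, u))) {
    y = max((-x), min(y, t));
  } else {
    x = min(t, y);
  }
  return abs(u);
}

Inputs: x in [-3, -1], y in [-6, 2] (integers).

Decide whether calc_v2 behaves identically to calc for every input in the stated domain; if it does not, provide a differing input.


Evaluate both at x=-3, y=-6.
calc: t := 39 | u := 39 | ((7 * 6) <= (t + u)): true | t := 78 | (!(min((x * u), abs(x)) > max(-2, u))): true | y := 3 | result 39
calc_v2: t := 45 | u := 45 | ((7 * 6) <= (t + u)): true | t := 90 | (!(min((x * u), abs(x)) > max(-2, u))): true | y := 3 | result 45
39 vs 45 — the two versions disagree here.
verdict: not equivalent; witness: x=-3, y=-6


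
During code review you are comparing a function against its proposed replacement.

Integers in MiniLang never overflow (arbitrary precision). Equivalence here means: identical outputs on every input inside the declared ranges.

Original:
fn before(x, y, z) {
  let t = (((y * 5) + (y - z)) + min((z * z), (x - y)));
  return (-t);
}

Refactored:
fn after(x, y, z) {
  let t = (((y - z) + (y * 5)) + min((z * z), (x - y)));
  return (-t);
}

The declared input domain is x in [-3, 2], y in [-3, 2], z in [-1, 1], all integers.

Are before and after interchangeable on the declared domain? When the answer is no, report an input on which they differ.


Behavior is preserved: although same computation, different form, the outputs never diverge.
One worked example (x=0, y=-3, z=1) — before: t=-18, then returns 18; after: t=-18, then returns 18; agreement on 18.
Checked all 108 inputs in the declared domain: the outputs agree on every one.
verdict: equivalent


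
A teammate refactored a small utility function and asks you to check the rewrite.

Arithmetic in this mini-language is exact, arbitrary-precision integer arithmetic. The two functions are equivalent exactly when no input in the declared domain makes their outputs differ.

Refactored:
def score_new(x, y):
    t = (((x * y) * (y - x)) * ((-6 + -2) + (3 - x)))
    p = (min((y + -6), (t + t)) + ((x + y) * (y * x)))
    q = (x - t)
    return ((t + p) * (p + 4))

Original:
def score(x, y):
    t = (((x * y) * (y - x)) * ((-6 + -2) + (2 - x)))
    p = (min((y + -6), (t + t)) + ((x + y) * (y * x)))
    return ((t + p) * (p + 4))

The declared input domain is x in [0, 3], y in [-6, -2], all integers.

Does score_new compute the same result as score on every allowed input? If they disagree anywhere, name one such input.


These are not equivalent — on x=1, y=-6 the outputs split (472008 vs 341220).
score: t becomes -294; next p becomes -558; next final value 472008
score_new: t becomes -252; next p becomes -474; next q becomes 253; next final value 341220
verdict: not equivalent; witness: x=1, y=-6


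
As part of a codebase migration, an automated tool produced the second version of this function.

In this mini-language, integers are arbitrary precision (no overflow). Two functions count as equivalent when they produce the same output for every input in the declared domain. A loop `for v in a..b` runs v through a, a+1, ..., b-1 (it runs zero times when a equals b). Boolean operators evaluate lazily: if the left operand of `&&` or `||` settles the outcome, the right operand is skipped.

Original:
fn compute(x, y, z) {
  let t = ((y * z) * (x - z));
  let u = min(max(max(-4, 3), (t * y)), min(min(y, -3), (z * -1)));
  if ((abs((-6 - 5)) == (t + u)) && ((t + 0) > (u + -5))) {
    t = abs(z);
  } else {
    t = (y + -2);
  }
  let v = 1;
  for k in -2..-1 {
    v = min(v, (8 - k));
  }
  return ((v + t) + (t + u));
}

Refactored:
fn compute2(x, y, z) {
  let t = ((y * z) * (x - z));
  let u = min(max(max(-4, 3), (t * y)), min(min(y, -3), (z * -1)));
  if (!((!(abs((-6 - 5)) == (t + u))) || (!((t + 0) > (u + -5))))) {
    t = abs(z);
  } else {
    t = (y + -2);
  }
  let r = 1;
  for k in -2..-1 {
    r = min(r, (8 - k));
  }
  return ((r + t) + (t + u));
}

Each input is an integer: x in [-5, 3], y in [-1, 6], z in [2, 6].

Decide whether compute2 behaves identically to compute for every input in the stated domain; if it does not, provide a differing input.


The two versions differ — the changes include local variable names differ; also boolean connective usage differs.
Tracing x=-3, y=6, z=3: compute: t = -108; u = -3; ((abs((-6 - 5)) == (t + u)) && ((t + 0) > (u + -5))) -> false; t = 4; v = 1; [k=-2]; v = 1; return 6 | compute2: t = -108; u = -3; (!((!(abs((-6 - 5)) == (t + u))) || (!((t + 0) > (u + -5))))) -> false; t = 4; r = 1; [k=-2]; r = 1; return 6 — matching result 6.
Checked all 360 inputs in the declared domain: the outputs agree on every one.
verdict: equivalent


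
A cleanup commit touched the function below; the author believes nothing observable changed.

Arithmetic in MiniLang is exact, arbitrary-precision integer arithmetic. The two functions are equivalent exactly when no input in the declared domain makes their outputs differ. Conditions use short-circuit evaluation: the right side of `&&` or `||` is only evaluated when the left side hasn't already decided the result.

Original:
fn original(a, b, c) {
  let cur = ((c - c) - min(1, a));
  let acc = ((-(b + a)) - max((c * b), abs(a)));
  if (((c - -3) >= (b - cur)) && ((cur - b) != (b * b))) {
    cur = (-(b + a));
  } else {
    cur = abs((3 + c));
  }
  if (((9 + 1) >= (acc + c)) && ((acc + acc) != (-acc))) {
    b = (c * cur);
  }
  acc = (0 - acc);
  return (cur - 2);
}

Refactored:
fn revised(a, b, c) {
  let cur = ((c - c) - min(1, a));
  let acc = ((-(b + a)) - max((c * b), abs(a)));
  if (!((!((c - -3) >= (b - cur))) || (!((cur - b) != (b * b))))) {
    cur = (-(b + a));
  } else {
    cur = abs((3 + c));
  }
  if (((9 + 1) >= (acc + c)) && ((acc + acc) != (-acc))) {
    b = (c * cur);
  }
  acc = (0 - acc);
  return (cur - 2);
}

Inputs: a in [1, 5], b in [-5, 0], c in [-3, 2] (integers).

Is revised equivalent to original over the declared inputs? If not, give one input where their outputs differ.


The two versions differ — the changes include boolean connective usage differs.
As a probe, take a=1, b=0, c=0: original runs cur := -1 | acc := -2 | (((c - -3) >= (b - cur)) && ((cur - b) != (b * b))): true | cur := -1 | (((9 + 1) >= (acc + c)) && ((acc + acc) != (-acc))): true | b := 0 | acc := 2 | result -3; revised runs cur := -1 | acc := -2 | (!((!((c - -3) >= (b - cur))) || (!((cur - b) != (b * b))))): true | cur := -1 | (((9 + 1) >= (acc + c)) && ((acc + acc) != (-acc))): true | b := 0 | acc := 2 | result -3; both end at -3.
Across all 180 domain points the two functions coincide.
verdict: equivalent


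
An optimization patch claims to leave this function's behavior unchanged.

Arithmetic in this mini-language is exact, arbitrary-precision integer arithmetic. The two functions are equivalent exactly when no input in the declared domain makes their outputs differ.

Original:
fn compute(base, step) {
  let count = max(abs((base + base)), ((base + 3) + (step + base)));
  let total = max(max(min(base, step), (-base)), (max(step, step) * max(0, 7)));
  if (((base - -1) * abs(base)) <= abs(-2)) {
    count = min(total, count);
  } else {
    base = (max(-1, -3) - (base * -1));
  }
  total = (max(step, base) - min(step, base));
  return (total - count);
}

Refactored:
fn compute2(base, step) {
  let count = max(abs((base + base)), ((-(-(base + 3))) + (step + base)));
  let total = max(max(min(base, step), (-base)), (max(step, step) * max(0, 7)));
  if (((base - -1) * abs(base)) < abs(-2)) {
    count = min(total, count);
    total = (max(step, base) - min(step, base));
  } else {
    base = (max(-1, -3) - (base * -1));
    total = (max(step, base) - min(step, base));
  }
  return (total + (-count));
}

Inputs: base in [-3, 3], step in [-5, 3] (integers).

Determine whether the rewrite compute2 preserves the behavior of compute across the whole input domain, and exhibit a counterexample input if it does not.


base=1, step=-5 yields 7 from compute but 3 from compute2.
verdict: not equivalent; witness: base=1, step=-5


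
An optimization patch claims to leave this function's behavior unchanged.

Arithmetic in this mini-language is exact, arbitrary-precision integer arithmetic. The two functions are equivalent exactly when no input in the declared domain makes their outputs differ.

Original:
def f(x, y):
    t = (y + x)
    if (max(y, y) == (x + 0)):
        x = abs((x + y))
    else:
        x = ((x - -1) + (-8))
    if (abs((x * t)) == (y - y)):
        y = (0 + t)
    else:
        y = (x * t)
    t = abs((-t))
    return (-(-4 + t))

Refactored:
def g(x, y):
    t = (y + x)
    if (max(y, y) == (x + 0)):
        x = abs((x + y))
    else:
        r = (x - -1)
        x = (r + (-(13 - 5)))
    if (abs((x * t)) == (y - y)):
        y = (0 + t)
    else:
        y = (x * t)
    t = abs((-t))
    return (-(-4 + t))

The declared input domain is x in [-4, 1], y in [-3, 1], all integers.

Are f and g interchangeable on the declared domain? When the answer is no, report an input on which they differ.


Side by side, the visible changes include: local variable names differ; and statement counts differ; and constant usage differs; and arithmetic usage differs.
As a probe, take x=-3, y=1: f runs t=-2, then (max(y, y) == (x + 0)) is false, then x=-10, then (abs((x * t)) == (y - y)) is false, then y=20, then t=2, then returns 2; g runs t=-2, then (max(y, y) == (x + 0)) is false, then r=-2, then x=-10, then (abs((x * t)) == (y - y)) is false, then y=20, then t=2, then returns 2; both end at 2.
Sweeping the whole domain (30 inputs) finds no disagreement.
verdict: equivalent


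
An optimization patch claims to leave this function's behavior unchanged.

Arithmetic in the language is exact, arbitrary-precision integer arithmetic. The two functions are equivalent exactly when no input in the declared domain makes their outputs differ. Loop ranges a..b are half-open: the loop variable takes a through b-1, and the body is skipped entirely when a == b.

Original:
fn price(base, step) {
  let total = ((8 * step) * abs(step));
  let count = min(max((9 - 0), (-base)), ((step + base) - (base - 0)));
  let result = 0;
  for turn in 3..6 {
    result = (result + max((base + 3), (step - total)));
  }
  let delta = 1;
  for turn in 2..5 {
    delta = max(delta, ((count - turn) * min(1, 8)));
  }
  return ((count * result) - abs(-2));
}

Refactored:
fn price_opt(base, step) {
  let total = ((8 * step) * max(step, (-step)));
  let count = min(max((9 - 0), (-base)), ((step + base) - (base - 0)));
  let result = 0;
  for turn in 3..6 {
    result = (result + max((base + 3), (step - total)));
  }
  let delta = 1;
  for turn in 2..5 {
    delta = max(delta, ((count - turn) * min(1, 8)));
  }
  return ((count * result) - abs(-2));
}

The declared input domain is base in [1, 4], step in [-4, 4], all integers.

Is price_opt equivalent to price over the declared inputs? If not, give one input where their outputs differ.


Reading the diff, among the changes: min/max/abs usage differs.
As a probe, take base=3, step=3: price runs total becomes 72; next count becomes 3; next result becomes 0; next at turn=3:; next result becomes 6; next at turn=4:; next result becomes 12; next at turn=5:; next result becomes 18; next delta becomes 1; next at turn=2:; next delta becomes 1; next at turn=3:; next delta becomes 1; next at turn=4:; next delta becomes 1; next final value 52; price_opt runs total becomes 72; next count becomes 3; next result becomes 0; next at turn=3:; next result becomes 6; next at turn=4:; next result becomes 12; next at turn=5:; next result becomes 18; next delta becomes 1; next at turn=2:; next delta becomes 1; next at turn=3:; next delta becomes 1; next at turn=4:; next delta becomes 1; next final value 52; both end at 52.
Checked all 36 inputs in the declared domain: the outputs agree on every one.
verdict: equivalent


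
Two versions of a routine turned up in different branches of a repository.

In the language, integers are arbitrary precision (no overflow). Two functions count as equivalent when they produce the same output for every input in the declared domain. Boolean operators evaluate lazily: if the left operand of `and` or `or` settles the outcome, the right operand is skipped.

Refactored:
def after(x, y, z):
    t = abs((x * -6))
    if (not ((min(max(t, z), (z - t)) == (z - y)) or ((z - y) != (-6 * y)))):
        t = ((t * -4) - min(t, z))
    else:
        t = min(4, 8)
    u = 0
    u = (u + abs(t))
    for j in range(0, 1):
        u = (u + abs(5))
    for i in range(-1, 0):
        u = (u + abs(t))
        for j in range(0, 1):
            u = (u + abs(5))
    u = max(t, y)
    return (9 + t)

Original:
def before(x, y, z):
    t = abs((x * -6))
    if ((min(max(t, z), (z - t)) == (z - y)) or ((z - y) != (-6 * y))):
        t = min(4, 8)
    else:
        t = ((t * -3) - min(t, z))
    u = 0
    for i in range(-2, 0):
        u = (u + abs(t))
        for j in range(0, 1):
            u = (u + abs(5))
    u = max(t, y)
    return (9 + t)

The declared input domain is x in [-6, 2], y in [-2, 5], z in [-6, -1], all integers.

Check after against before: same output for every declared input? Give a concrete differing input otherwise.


There is a counterexample at x=-6, y=1, z=-5: -94 on one side, -130 on the other.
before: t becomes 36; next ((min(max(t, z), (z - t)) == (z - y)) or ((z - y) != (-6 * y))) evaluates to false; next t becomes -103; next u becomes 0; next at i=-2:; next u becomes 103; next at j=0:; next u becomes 108; next at i=-1:; next u becomes 211; next at j=0:; next u becomes 216; next u becomes 1; next final value -94
after: t becomes 36; next (not ((min(max(t, z), (z - t)) == (z - y)) or ((z - y) != (-6 * y)))) evaluates to true; next t becomes -139; next u becomes 0; next u becomes 139; next at j=0:; next u becomes 144; next at i=-1:; next u becomes 283; next at j=0:; next u becomes 288; next u becomes 1; next final value -130
verdict: not equivalent; witness: x=-6, y=1, z=-5
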